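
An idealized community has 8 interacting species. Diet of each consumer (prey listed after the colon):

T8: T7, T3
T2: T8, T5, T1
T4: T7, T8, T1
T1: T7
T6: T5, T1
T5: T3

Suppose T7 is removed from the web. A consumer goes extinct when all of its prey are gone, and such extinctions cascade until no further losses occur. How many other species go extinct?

1

Remove T7.
Round 1: T1 (all prey gone) → extinct.
No further losses. Total secondary extinctions: 1.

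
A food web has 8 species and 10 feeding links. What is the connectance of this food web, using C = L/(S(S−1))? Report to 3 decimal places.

The web has S = 8 species and L = 10 feeding links.
C = L / (S(S−1)) = 10 / 56 = 0.1786 ≈ 0.179.

C = 0.179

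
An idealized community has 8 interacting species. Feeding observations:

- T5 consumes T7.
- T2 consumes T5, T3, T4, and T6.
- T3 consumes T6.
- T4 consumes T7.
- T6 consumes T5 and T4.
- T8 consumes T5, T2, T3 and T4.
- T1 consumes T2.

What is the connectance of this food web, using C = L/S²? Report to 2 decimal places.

The web has S = 8 species and L = 14 feeding links.
C = L / S² = 14 / 64 = 0.2188 ≈ 0.22.

C = 0.22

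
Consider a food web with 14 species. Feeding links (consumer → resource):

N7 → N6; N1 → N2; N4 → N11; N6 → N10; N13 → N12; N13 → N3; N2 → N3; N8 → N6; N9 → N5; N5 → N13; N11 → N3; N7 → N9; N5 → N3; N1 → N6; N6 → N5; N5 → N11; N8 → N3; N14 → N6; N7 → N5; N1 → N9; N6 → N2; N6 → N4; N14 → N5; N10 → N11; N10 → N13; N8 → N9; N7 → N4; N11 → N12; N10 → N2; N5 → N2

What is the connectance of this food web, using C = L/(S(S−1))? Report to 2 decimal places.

The web has S = 14 species and L = 30 feeding links.
C = L / (S(S−1)) = 30 / 182 = 0.1648 ≈ 0.16.

C = 0.16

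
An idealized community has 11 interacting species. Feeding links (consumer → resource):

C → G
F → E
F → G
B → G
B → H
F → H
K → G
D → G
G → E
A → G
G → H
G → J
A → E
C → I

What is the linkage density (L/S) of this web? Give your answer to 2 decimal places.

L/S = 1.27

There are L = 14 links among S = 11 species.
L/S = 14/11 = 1.2727 ≈ 1.27.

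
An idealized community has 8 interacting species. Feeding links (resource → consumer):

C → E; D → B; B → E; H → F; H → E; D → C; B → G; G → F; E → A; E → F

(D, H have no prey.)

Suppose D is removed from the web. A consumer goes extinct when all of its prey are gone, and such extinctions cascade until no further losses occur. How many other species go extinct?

Remove D.
Round 1: C (all prey gone), B (all prey gone) → extinct.
Round 2: G (all prey gone) → extinct.
No further losses. Total secondary extinctions: 3.

3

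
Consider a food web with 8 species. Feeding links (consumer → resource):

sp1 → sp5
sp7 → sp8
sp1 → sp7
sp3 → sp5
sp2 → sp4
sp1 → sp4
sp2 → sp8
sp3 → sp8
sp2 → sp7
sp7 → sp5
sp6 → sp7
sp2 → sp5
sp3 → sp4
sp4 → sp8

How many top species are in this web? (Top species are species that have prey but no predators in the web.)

4

Top species (has prey, but nothing eats it): sp6, sp2, sp3, sp1.
Count: 4.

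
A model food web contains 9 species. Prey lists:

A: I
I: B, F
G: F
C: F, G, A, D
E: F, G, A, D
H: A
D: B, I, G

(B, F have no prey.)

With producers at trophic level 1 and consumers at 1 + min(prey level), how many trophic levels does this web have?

4

Producers (level 1): B, F.
Following each consumer down to its lowest-level prey: B → I → A → H (levels 1 through 4).
All prey of H (A 3) are at level 3 or above, so H is at level 1 + 3 = 4.
Every consumer has at least one prey at level 3 or below, so none exceeds level 4.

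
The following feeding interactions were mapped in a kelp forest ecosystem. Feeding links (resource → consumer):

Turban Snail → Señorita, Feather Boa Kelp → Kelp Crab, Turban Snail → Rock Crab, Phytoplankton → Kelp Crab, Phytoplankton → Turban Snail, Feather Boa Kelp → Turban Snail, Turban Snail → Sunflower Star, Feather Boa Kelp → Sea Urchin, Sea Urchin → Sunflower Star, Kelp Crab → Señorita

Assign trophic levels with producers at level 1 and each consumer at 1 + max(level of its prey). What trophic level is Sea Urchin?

Feather Boa Kelp is a producer → level 1.
Sea Urchin eats Feather Boa Kelp → level 2.

Trophic level 2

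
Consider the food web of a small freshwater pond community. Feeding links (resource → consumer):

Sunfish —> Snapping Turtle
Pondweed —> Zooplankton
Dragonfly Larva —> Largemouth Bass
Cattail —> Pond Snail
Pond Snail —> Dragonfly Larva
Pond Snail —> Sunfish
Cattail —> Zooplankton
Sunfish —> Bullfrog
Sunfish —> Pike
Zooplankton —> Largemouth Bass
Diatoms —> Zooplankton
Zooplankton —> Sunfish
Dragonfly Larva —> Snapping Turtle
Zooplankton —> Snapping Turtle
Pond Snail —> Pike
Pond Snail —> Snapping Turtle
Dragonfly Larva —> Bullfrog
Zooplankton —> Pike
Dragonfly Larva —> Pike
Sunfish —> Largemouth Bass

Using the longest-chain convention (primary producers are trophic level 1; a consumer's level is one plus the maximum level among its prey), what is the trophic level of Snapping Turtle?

Trophic level 4

Cattail is a producer → level 1.
Pond Snail eats Cattail → level 2.
Dragonfly Larva eats Pond Snail → level 3.
Snapping Turtle eats Dragonfly Larva (level 3); other prey at levels: Pond Snail 2, Zooplankton 2, Sunfish 3 → level 4.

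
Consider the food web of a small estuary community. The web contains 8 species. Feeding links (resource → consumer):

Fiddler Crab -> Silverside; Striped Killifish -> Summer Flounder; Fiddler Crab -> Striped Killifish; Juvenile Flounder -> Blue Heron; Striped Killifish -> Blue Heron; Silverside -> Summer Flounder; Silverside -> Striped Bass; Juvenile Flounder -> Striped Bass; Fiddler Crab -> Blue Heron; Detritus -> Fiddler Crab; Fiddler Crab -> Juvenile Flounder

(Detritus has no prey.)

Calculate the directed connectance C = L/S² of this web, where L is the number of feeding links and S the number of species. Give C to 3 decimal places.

C = 0.172

The web has S = 8 species and L = 11 feeding links.
C = L / S² = 11 / 64 = 0.1719 ≈ 0.172.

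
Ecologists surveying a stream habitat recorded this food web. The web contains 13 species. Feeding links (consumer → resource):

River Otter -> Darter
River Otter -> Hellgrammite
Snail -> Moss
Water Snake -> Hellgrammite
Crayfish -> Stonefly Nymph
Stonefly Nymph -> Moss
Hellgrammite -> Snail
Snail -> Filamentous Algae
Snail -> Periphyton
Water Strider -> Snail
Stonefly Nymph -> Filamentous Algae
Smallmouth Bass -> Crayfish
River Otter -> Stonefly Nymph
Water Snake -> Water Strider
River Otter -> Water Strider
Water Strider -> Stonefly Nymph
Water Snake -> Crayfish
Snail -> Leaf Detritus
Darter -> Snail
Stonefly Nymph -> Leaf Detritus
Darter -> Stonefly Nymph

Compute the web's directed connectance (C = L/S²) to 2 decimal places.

C = 0.12

The web has S = 13 species and L = 21 feeding links.
C = L / S² = 21 / 169 = 0.1243 ≈ 0.12.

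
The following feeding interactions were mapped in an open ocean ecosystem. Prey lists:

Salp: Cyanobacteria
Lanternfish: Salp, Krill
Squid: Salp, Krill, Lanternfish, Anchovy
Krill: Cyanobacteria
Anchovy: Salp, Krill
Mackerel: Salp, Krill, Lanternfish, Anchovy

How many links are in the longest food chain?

3 links

One longest chain: Cyanobacteria → Salp → Lanternfish → Mackerel.
It has 4 species and 3 links.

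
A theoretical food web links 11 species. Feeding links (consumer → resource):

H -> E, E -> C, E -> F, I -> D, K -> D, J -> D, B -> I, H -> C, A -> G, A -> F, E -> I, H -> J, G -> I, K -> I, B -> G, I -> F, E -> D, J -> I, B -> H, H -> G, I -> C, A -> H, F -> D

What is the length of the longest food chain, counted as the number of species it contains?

6 species

One longest chain: D → F → I → J → H → B.
It has 6 species and 5 links.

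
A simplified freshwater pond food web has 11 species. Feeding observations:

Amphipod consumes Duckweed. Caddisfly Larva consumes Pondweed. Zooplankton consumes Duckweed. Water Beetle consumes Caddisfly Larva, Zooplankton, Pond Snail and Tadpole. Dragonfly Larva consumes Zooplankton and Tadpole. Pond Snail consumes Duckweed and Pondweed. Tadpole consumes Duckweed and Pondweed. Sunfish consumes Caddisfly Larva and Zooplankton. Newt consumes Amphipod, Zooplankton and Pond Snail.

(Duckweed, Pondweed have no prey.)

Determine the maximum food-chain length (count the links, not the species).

2 links

One longest chain: Duckweed → Pond Snail → Water Beetle.
It has 3 species and 2 links.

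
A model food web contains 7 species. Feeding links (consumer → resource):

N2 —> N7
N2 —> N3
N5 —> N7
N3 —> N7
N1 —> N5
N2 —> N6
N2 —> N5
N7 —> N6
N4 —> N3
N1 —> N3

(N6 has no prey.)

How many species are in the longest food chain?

4 species

One longest chain: N6 → N7 → N5 → N1.
It has 4 species and 3 links.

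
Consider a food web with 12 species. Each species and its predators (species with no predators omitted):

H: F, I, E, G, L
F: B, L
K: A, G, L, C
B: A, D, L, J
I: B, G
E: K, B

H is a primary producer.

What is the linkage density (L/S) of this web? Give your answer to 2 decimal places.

L/S = 1.58

There are L = 19 links among S = 12 species.
L/S = 19/12 = 1.5833 ≈ 1.58.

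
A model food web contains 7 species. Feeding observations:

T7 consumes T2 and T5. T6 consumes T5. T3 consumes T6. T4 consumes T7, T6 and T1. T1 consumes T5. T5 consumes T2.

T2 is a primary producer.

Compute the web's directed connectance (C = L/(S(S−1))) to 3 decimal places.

C = 0.214

The web has S = 7 species and L = 9 feeding links.
C = L / (S(S−1)) = 9 / 42 = 0.2143 ≈ 0.214.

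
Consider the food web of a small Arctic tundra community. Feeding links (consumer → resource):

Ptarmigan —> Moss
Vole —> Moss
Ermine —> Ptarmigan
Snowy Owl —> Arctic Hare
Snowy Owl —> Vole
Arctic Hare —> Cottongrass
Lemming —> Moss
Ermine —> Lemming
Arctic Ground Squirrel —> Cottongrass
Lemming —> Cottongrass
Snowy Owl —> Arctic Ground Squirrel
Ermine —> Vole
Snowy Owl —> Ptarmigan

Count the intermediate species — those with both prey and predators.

Intermediate species (has both prey and predators): Lemming, Arctic Ground Squirrel, Ptarmigan, Arctic Hare, Vole.
Count: 5.

5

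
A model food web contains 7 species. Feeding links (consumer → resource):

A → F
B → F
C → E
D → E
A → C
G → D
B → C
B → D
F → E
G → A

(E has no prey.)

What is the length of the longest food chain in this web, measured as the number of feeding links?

3 links

One longest chain: E → F → A → G.
It has 4 species and 3 links.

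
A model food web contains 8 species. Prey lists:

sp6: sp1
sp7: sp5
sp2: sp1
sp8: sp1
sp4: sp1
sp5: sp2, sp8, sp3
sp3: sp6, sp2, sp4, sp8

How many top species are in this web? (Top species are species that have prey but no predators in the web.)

1

Top species (has prey, but nothing eats it): sp7.
Count: 1.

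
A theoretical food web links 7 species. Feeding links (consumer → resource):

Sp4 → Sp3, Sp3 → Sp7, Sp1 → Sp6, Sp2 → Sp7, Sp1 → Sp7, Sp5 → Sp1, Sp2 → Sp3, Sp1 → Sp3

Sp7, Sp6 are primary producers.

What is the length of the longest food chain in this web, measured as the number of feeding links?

One longest chain: Sp7 → Sp3 → Sp1 → Sp5.
It has 4 species and 3 links.

3 links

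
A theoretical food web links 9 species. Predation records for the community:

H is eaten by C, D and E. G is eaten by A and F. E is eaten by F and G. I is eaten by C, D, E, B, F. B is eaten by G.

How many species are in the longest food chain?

One longest chain: I → E → G → A.
It has 4 species and 3 links.

4 species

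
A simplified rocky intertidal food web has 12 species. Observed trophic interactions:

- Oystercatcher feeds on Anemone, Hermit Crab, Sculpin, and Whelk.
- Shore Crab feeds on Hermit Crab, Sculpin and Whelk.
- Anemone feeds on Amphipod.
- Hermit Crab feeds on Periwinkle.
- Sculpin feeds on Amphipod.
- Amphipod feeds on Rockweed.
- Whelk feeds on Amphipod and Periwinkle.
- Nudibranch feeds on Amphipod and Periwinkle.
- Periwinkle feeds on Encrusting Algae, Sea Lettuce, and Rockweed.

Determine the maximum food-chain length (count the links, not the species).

3 links

One longest chain: Rockweed → Amphipod → Anemone → Oystercatcher.
It has 4 species and 3 links.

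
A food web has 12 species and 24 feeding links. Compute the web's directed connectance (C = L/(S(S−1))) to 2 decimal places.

C = 0.18

The web has S = 12 species and L = 24 feeding links.
C = L / (S(S−1)) = 24 / 132 = 0.1818 ≈ 0.18.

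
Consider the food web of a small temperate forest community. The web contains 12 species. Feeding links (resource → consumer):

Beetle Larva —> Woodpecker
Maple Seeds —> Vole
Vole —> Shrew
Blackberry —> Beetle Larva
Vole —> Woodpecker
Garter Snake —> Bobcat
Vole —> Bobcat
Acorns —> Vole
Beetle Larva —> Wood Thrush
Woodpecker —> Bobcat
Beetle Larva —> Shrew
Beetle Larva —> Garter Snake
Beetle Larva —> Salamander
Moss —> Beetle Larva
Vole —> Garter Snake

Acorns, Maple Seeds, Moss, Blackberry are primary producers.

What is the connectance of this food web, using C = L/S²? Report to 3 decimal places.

C = 0.104

The web has S = 12 species and L = 15 feeding links.
C = L / S² = 15 / 144 = 0.1042 ≈ 0.104.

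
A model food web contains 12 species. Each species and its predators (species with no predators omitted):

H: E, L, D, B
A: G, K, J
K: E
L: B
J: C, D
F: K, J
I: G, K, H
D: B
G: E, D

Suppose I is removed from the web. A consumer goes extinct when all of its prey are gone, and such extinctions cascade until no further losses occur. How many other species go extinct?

Remove I.
Round 1: H (all prey gone) → extinct.
Round 2: L (all prey gone) → extinct.
No further losses. Total secondary extinctions: 2.

2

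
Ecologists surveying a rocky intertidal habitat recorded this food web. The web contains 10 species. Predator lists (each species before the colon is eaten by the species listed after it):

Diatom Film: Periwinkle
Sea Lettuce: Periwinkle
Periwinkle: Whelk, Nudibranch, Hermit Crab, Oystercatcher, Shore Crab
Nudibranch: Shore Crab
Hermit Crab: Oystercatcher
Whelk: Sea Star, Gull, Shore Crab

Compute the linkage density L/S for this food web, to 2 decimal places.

There are L = 12 links among S = 10 species.
L/S = 12/10 = 1.2000 ≈ 1.20.

L/S = 1.20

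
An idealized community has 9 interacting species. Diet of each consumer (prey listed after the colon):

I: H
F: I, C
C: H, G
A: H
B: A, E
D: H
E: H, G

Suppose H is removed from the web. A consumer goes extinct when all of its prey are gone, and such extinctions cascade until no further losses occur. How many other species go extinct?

3

Remove H.
Round 1: I (all prey gone), A (all prey gone), D (all prey gone) → extinct.
No further losses. Total secondary extinctions: 3.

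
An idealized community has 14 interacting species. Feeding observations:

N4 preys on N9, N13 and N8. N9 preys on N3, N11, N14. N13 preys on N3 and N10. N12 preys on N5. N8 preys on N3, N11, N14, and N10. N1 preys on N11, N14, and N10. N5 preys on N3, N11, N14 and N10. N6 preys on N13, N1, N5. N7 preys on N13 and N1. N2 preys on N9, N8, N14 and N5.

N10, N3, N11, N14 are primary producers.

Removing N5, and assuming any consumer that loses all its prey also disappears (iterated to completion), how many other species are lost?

Remove N5.
Round 1: N12 (all prey gone) → extinct.
No further losses. Total secondary extinctions: 1.

1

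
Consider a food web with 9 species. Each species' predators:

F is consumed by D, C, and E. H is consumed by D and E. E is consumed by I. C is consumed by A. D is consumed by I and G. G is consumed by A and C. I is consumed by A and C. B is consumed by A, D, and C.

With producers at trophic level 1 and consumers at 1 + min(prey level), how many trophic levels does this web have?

3

Producers (level 1): B, F, H.
Following each consumer down to its lowest-level prey: B → D → G (levels 1 through 3).
All prey of G (D 2) are at level 2 or above, so G is at level 1 + 2 = 3.
Every consumer has at least one prey at level 2 or below, so none exceeds level 3.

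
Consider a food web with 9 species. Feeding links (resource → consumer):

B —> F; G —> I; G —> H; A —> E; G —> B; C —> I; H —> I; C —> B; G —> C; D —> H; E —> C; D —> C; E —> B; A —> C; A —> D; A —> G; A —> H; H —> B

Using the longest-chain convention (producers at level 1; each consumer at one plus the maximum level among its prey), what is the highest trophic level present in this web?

5

Producers (level 1): A.
A → D → H → B → F gives F level 5.
No species has a prey at level 5, so no species reaches level 6.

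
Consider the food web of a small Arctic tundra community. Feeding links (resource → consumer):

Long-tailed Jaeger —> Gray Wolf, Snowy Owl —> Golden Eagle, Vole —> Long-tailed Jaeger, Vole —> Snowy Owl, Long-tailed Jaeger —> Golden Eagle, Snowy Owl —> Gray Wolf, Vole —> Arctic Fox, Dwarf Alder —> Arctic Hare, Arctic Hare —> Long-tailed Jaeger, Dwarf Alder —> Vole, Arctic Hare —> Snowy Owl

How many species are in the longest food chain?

One longest chain: Dwarf Alder → Arctic Hare → Snowy Owl → Gray Wolf.
It has 4 species and 3 links.

4 species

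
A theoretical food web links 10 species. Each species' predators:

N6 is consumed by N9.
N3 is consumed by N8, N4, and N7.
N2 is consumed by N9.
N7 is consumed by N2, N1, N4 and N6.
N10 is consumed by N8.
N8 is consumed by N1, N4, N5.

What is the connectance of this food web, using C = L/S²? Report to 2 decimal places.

The web has S = 10 species and L = 13 feeding links.
C = L / S² = 13 / 100 = 0.1300 ≈ 0.13.

C = 0.13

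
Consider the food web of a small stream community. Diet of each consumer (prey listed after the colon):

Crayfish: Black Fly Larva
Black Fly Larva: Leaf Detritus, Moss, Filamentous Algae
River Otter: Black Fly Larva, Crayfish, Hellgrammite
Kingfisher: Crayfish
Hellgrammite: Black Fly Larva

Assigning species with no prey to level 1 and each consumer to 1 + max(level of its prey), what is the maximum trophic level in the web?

Basal resources (level 1): Leaf Detritus, Moss, Filamentous Algae.
Leaf Detritus → Black Fly Larva → Crayfish → River Otter gives River Otter level 4.
No species has a prey at level 4, so no species reaches level 5.

4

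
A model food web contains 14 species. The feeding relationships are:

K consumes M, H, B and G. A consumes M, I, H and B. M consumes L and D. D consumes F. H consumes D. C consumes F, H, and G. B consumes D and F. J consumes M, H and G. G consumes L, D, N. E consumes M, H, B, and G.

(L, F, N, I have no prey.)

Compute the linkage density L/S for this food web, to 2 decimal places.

There are L = 27 links among S = 14 species.
L/S = 27/14 = 1.9286 ≈ 1.93.

L/S = 1.93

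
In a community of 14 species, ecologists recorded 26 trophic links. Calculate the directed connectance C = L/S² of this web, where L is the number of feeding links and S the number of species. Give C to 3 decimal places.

C = 0.133

The web has S = 14 species and L = 26 feeding links.
C = L / S² = 26 / 196 = 0.1327 ≈ 0.133.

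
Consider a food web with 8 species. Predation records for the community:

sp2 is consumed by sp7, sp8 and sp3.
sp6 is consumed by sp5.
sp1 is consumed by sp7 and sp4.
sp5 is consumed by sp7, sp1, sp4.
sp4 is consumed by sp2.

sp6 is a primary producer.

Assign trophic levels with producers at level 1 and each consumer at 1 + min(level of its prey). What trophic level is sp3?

Trophic level 5

sp6 is a producer → level 1.
sp5 eats sp6 → level 2.
sp4 eats sp5 → level 3.
sp2 eats sp4 → level 4.
sp3 eats sp2 → level 5.
No prey of sp3 is below level 4, so 5 is the minimum.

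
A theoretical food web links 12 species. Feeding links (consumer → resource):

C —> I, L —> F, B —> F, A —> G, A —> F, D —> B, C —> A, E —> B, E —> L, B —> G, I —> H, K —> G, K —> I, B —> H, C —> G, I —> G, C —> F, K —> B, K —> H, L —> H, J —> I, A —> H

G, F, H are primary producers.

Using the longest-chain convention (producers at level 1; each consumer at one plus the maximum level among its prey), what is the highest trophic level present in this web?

3

Producers (level 1): G, F, H.
G → B → D gives D level 3.
No species has a prey at level 3, so no species reaches level 4.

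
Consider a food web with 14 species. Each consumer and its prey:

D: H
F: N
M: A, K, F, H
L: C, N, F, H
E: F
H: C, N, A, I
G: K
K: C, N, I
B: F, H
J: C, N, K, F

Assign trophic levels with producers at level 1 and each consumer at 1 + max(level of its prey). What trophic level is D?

Trophic level 3

C is a producer → level 1.
H eats C (level 1); other prey at levels: N 1, A 1, I 1 → level 2.
D eats H → level 3.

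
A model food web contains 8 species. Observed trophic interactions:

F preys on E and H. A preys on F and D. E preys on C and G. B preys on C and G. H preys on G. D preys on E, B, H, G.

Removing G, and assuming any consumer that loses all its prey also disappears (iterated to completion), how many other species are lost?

1

Remove G.
Round 1: H (all prey gone) → extinct.
No further losses. Total secondary extinctions: 1.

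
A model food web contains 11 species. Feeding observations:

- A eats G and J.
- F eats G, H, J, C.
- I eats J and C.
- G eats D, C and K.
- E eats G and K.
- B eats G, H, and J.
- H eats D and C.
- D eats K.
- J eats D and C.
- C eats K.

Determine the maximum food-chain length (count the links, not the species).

One longest chain: K → D → G → E.
It has 4 species and 3 links.

3 links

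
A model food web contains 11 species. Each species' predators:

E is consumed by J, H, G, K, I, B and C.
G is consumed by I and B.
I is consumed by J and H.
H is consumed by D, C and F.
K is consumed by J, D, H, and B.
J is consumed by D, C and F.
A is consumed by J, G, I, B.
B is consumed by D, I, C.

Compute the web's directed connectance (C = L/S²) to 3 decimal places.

C = 0.231

The web has S = 11 species and L = 28 feeding links.
C = L / S² = 28 / 121 = 0.2314 ≈ 0.231.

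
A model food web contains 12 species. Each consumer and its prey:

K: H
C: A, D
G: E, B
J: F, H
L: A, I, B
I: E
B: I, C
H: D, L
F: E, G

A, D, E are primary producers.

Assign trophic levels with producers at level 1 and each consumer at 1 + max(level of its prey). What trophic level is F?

E is a producer → level 1.
I eats E → level 2.
B eats I (level 2); other prey at levels: C 2 → level 3.
G eats B (level 3); other prey at levels: E 1 → level 4.
F eats G (level 4); other prey at levels: E 1 → level 5.

Trophic level 5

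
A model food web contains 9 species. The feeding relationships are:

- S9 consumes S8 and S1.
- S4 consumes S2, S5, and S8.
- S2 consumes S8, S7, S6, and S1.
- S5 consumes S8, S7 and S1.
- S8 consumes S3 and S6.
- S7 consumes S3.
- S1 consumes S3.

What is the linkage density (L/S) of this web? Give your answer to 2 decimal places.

There are L = 16 links among S = 9 species.
L/S = 16/9 = 1.7778 ≈ 1.78.

L/S = 1.78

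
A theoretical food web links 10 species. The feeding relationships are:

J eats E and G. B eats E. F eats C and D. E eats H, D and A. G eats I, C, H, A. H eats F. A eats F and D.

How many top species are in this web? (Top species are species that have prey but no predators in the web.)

Top species (has prey, but nothing eats it): B, J.
Count: 2.

2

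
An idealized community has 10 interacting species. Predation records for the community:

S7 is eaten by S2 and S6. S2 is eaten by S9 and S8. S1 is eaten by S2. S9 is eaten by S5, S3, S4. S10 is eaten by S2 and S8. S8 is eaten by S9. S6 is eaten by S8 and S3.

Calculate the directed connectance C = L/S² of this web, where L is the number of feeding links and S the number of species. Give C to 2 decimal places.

C = 0.13

The web has S = 10 species and L = 13 feeding links.
C = L / S² = 13 / 100 = 0.1300 ≈ 0.13.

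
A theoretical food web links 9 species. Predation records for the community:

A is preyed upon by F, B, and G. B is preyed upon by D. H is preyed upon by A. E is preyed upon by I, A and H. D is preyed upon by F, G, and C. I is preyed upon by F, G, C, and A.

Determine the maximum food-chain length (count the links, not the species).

One longest chain: E → I → A → B → D → F.
It has 6 species and 5 links.

5 links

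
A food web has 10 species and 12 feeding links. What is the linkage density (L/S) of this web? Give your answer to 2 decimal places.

L/S = 1.20

There are L = 12 links among S = 10 species.
L/S = 12/10 = 1.2000 ≈ 1.20.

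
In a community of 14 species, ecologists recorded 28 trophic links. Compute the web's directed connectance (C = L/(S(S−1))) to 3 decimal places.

C = 0.154

The web has S = 14 species and L = 28 feeding links.
C = L / (S(S−1)) = 28 / 182 = 0.1538 ≈ 0.154.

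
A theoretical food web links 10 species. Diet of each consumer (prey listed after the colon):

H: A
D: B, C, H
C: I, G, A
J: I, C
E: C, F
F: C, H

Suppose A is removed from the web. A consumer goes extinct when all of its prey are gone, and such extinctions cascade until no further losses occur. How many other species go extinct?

1

Remove A.
Round 1: H (all prey gone) → extinct.
No further losses. Total secondary extinctions: 1.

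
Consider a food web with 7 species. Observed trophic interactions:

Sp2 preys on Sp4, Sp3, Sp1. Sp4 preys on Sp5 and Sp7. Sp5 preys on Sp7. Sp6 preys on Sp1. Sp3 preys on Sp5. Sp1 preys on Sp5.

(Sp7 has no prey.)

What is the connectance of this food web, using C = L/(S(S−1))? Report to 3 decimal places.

C = 0.214

The web has S = 7 species and L = 9 feeding links.
C = L / (S(S−1)) = 9 / 42 = 0.2143 ≈ 0.214.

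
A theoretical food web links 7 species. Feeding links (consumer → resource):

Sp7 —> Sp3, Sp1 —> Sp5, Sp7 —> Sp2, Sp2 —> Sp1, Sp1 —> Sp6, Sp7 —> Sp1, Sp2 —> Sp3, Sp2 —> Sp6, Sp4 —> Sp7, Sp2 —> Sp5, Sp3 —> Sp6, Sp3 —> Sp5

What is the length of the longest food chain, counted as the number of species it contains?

One longest chain: Sp5 → Sp3 → Sp2 → Sp7 → Sp4.
It has 5 species and 4 links.

5 species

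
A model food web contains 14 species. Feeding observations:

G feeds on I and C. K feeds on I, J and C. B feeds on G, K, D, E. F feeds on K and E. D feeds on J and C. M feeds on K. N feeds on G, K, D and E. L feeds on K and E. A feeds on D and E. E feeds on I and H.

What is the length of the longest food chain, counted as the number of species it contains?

3 species

One longest chain: I → E → F.
It has 3 species and 2 links.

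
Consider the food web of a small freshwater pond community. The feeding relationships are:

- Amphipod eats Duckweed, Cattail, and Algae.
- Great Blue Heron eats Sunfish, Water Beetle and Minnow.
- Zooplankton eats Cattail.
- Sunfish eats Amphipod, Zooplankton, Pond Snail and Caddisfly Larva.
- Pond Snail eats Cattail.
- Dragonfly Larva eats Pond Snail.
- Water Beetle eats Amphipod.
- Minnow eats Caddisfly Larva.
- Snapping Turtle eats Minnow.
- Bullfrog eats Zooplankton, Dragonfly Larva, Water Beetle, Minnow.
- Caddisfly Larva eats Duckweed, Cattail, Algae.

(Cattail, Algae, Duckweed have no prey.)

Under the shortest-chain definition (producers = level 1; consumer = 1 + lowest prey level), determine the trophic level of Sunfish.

Cattail is a producer → level 1.
Pond Snail eats Cattail → level 2.
Sunfish eats Pond Snail → level 3.
No prey of Sunfish is below level 2, so 3 is the minimum.

Trophic level 3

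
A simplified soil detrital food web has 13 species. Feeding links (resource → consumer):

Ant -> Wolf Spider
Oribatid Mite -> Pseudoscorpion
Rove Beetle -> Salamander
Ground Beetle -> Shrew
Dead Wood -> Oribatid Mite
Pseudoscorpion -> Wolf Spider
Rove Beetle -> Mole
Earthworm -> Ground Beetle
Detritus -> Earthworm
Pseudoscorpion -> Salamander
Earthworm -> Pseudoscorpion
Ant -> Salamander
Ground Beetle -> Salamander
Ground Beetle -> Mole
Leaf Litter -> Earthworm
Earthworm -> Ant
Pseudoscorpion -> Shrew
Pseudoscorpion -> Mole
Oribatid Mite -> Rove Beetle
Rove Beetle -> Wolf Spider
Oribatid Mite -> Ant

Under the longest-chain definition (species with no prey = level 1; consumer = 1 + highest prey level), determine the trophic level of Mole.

Trophic level 4

Leaf Litter has no prey (basal) → level 1.
Earthworm eats Leaf Litter (level 1); other prey at levels: Detritus 1 → level 2.
Ground Beetle eats Earthworm → level 3.
Mole eats Ground Beetle (level 3); other prey at levels: Pseudoscorpion 3, Rove Beetle 3 → level 4.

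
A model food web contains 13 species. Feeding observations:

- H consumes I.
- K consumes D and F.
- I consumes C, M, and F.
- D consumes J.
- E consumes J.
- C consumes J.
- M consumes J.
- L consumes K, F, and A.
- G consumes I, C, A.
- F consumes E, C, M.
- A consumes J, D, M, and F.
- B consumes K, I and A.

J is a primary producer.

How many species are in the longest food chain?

5 species

One longest chain: J → E → F → A → G.
It has 5 species and 4 links.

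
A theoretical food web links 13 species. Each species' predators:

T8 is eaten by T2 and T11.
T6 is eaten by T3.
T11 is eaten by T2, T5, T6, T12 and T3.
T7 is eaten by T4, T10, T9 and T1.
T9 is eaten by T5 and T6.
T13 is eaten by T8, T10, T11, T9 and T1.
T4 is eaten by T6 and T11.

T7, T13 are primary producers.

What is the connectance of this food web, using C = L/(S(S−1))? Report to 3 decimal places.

The web has S = 13 species and L = 21 feeding links.
C = L / (S(S−1)) = 21 / 156 = 0.1346 ≈ 0.135.

C = 0.135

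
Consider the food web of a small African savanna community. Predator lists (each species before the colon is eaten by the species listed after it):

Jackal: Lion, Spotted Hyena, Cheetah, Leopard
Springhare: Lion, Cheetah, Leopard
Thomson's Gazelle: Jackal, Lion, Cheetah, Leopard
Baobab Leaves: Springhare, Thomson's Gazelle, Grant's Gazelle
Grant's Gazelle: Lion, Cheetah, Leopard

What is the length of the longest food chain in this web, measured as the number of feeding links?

One longest chain: Baobab Leaves → Thomson's Gazelle → Jackal → Lion.
It has 4 species and 3 links.

3 links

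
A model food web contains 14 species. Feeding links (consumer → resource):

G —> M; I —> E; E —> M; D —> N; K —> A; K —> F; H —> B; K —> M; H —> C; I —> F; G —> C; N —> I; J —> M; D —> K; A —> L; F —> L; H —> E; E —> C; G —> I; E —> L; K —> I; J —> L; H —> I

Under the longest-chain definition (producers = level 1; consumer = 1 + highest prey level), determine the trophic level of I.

Trophic level 3

L is a producer → level 1.
F eats L → level 2.
I eats F (level 2); other prey at levels: E 2 → level 3.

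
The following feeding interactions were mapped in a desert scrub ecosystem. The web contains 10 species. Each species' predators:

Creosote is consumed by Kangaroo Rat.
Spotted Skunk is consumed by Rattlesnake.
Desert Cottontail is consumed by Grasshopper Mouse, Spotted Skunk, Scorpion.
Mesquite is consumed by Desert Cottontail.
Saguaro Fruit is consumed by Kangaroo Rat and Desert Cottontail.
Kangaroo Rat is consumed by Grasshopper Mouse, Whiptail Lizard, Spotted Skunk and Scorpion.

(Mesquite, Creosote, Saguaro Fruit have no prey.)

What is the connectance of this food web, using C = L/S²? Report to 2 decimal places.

The web has S = 10 species and L = 12 feeding links.
C = L / S² = 12 / 100 = 0.1200 ≈ 0.12.

C = 0.12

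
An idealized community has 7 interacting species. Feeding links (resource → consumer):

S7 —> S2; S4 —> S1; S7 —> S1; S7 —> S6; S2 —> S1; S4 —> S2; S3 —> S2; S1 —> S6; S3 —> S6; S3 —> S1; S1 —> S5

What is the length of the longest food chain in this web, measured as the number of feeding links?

3 links

One longest chain: S7 → S2 → S1 → S5.
It has 4 species and 3 links.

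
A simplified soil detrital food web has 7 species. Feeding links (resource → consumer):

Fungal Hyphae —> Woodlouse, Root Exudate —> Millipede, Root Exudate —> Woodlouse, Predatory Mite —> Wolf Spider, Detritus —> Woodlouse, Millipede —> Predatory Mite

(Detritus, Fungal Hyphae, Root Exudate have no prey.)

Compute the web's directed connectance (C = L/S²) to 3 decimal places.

C = 0.122

The web has S = 7 species and L = 6 feeding links.
C = L / S² = 6 / 49 = 0.1224 ≈ 0.122.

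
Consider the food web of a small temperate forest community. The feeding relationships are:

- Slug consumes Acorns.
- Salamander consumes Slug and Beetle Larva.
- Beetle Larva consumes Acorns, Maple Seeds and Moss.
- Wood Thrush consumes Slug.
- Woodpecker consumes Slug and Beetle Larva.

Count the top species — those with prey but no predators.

3

Top species (has prey, but nothing eats it): Salamander, Wood Thrush, Woodpecker.
Count: 3.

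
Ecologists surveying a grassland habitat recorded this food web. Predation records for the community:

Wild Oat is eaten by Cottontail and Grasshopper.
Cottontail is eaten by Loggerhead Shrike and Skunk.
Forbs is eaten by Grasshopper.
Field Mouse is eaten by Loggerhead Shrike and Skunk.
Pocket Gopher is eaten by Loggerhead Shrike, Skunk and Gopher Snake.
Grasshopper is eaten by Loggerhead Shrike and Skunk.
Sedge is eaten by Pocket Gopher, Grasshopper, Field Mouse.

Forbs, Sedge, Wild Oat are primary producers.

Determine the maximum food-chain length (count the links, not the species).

One longest chain: Sedge → Pocket Gopher → Loggerhead Shrike.
It has 3 species and 2 links.

2 links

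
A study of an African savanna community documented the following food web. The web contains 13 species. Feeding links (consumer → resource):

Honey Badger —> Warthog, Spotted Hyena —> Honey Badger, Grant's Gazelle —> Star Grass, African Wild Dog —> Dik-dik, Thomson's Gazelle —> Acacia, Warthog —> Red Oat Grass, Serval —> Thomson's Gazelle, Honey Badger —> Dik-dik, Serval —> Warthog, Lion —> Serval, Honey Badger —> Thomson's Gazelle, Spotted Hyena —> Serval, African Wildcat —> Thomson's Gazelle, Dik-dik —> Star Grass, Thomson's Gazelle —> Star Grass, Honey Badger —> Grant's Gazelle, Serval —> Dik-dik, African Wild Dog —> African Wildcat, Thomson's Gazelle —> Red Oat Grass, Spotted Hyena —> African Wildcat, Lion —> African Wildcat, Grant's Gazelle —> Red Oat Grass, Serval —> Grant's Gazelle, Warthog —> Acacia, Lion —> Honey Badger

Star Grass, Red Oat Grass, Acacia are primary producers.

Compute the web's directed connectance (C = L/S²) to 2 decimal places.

The web has S = 13 species and L = 25 feeding links.
C = L / S² = 25 / 169 = 0.1479 ≈ 0.15.

C = 0.15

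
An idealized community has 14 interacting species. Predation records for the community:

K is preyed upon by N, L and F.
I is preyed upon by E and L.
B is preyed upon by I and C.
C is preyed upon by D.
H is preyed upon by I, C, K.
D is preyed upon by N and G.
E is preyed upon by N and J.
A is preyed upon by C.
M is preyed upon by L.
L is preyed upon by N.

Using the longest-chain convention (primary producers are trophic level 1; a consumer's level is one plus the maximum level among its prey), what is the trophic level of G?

Trophic level 4

H is a producer → level 1.
C eats H (level 1); other prey at levels: B 1, A 1 → level 2.
D eats C → level 3.
G eats D → level 4.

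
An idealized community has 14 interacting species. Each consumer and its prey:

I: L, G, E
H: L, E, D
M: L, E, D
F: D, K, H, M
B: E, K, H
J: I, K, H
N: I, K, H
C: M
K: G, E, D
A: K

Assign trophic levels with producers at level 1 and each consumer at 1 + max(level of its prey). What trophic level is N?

L is a producer → level 1.
I eats L (level 1); other prey at levels: G 1, E 1 → level 2.
N eats I (level 2); other prey at levels: K 2, H 2 → level 3.

Trophic level 3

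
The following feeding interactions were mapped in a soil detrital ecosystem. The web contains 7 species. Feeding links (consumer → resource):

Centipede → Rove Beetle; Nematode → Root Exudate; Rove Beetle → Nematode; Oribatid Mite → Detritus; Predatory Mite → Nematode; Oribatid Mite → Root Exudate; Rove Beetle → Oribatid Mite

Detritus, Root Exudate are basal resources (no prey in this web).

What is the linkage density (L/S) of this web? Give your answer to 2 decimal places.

L/S = 1.00

There are L = 7 links among S = 7 species.
L/S = 7/7 = 1.0000 ≈ 1.00.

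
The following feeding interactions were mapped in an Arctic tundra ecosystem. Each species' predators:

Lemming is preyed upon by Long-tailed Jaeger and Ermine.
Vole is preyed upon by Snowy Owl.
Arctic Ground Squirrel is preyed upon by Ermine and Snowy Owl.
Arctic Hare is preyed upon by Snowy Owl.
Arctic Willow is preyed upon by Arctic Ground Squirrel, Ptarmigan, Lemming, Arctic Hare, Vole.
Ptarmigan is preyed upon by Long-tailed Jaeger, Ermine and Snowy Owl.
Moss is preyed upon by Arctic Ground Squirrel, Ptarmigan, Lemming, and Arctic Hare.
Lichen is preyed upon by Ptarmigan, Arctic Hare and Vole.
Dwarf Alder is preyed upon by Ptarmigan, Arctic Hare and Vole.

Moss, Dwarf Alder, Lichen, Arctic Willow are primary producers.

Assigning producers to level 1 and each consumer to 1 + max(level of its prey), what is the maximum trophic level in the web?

3

Producers (level 1): Moss, Dwarf Alder, Lichen, Arctic Willow.
Moss → Lemming → Long-tailed Jaeger gives Long-tailed Jaeger level 3.
No species has a prey at level 3, so no species reaches level 4.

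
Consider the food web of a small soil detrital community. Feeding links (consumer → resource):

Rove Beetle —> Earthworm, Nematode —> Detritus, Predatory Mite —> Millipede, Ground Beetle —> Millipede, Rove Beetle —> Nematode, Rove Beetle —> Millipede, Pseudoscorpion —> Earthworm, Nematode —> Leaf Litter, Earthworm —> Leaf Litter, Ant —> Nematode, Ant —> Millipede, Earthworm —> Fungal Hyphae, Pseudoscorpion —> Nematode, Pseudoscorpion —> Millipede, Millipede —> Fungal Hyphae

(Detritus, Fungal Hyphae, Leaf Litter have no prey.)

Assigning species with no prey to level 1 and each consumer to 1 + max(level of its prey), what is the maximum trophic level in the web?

3

Basal resources (level 1): Detritus, Fungal Hyphae, Leaf Litter.
Fungal Hyphae → Millipede → Ground Beetle gives Ground Beetle level 3.
No species has a prey at level 3, so no species reaches level 4.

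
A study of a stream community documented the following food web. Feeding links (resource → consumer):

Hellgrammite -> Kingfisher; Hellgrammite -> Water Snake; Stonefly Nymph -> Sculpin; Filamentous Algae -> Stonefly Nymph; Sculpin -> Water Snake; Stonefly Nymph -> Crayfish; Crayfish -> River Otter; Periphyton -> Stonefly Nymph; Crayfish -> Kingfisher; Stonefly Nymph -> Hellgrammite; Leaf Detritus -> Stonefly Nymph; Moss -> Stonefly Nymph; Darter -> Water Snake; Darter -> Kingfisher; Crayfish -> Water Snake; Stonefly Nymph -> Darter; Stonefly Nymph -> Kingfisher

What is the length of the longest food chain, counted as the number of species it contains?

One longest chain: Filamentous Algae → Stonefly Nymph → Crayfish → River Otter.
It has 4 species and 3 links.

4 species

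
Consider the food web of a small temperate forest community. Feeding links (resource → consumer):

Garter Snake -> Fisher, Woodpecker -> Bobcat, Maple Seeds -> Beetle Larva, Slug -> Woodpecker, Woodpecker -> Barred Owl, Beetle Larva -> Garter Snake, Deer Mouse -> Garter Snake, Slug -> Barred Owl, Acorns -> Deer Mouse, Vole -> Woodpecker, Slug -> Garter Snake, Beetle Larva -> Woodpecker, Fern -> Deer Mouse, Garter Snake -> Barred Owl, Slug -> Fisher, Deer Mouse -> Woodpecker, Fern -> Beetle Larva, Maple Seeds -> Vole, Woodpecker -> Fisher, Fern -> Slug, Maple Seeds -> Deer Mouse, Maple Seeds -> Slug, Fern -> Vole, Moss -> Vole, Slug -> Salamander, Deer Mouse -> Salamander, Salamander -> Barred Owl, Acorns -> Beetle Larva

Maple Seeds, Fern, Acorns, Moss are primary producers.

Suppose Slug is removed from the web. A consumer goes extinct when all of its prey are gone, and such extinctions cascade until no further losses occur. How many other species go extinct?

0

Remove Slug.
Every predator of it retains at least one other prey: Salamander still has Deer Mouse; Garter Snake still has Beetle Larva, Deer Mouse; Woodpecker still has Vole, Beetle Larva, Deer Mouse; Barred Owl still has Salamander, Garter Snake, Woodpecker; Fisher still has Garter Snake, Woodpecker.
No consumer loses all prey, so no secondary extinctions occur.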